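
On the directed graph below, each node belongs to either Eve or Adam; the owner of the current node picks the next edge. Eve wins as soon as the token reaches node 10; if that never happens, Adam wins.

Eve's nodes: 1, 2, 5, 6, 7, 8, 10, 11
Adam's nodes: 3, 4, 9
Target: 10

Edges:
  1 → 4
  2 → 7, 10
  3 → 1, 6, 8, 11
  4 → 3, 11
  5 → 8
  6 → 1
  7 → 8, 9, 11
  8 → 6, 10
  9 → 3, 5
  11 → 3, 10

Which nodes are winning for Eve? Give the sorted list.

A0 = {10}
A1: add {2, 8, 11} — 2 (Eve) has 2→10; 8 (Eve) has 8→10; 11 (Eve) has 11→10.
A2: add {5, 7} — 5 (Eve) has 5→8; 7 (Eve) has 7→8.
A3 = A2; e.g. 1 (Eve) has no edge into A2. Fixed point.
Eve's winning region = {2, 5, 7, 8, 10, 11}.

2, 5, 7, 8, 10, 11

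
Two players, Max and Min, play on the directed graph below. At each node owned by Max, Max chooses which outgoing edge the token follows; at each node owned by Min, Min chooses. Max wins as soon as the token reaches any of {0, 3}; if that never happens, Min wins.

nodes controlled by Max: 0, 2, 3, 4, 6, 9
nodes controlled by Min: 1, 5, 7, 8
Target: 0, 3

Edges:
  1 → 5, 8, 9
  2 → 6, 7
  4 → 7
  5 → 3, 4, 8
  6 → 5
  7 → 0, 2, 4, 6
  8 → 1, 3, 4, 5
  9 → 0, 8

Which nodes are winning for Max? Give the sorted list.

A0 = {0, 3}
A1: add {9} — 9 (Max) has 9→0.
A2 = A1; e.g. 1 (Min) can still go to 5. Fixed point.
Max's winning region = {0, 3, 9}.

0, 3, 9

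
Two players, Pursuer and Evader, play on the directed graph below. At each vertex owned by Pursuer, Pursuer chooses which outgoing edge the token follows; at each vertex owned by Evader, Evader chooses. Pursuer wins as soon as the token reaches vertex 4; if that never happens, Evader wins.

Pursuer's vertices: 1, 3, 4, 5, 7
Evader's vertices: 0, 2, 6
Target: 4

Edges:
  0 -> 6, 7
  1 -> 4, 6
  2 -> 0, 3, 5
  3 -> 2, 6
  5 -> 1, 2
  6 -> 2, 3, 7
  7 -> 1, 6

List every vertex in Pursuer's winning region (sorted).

1, 4, 5, 7

A0 = {4}
A1: add {1} — 1 (Pursuer) has 1→4.
A2: add {5, 7} — 5 (Pursuer) has 5→1; 7 (Pursuer) has 7→1.
A3 = A2; e.g. 0 (Evader) can still go to 6. Fixed point.
Pursuer's winning region = {1, 4, 5, 7}.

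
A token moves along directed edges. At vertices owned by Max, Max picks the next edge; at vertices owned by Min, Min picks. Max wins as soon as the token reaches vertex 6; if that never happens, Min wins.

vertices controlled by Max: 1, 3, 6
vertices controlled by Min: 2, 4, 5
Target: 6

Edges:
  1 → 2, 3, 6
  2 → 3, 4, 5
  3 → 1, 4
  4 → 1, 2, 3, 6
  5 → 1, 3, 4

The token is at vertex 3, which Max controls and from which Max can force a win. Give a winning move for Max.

1

A0 = {6}
A1: add {1} — 1 (Max) has 1→6.
A2: add {3} — 3 (Max) has 3→1.
A3 = A2; e.g. 2 (Min) can still go to 4. Fixed point.
From 3, successor 1 is in the attractor (rank 1); the other successor 4 is not.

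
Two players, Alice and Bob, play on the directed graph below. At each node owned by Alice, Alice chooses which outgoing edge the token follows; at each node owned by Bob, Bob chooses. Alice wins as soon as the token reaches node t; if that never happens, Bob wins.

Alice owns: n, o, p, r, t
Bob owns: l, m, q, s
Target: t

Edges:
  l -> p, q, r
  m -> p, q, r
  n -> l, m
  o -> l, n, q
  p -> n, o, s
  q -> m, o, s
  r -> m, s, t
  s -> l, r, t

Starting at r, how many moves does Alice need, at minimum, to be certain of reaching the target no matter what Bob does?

A0 = {t}
A1: add {r} — r (Alice) has r→t.
A2 = A1; e.g. l (Bob) can still go to p. Fixed point.
r enters the attractor at level 1, so Alice can force the target in 1 move from there.

1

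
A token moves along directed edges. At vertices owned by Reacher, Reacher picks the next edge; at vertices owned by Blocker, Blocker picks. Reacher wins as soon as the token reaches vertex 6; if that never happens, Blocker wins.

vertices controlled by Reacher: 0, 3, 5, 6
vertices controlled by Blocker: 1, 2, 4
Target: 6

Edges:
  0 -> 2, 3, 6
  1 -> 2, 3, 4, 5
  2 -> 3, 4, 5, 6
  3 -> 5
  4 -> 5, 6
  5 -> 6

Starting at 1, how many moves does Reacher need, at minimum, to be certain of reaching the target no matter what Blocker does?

A0 = {6}
A1: add {0, 5} — 0 (Reacher) has 0→6; 5 (Reacher) has 5→6.
A2: add {3, 4} — 3 (Reacher) has 3→5; 4 (Blocker): all of {5, 6} already in.
A3: add {2} — 2 (Blocker): all of {3, 4, 5, 6} already in.
A4: add {1} — 1 (Blocker): all of {2, 3, 4, 5} already in.
A4 = all vertices. Fixed point.
1 enters the attractor at level 4, so Reacher can force the target in 4 moves from there.

4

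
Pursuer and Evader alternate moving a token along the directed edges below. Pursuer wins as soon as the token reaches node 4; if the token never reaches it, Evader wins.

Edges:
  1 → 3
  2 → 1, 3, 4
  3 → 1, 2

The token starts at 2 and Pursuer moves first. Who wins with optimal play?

Track states (vertex, player-to-move).
A0 = {(4,Pursuer), (4,Evader)}
A1: add {(2,Pursuer)}.
(2,Pursuer) ∈ A1 ⇒ Pursuer forces the target.

Pursuer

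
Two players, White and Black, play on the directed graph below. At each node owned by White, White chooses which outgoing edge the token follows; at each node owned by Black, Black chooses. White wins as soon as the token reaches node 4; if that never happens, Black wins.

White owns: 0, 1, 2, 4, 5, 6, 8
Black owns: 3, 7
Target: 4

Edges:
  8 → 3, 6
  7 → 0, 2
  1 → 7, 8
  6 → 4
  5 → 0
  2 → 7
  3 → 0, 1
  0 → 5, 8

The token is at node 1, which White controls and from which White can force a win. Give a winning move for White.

A0 = {4}
A1: add {6} — 6 (White) has 6→4.
A2: add {8} — 8 (White) has 8→6.
A3: add {0, 1} — 0 (White) has 0→8; 1 (White) has 1→8.
A4: add {3, 5} — 3 (Black): all of {0, 1} already in; 5 (White) has 5→0.
A5 = A4; e.g. 2 (White) has no edge into A4. Fixed point.
From 1, successor 8 is in the attractor (rank 2); the other successor 7 is not.

8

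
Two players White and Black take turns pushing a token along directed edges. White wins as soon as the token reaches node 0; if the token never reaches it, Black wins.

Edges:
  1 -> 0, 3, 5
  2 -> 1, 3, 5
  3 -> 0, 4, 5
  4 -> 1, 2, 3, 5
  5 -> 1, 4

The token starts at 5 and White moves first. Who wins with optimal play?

Track states (vertex, player-to-move).
A0 = {(0,White), (0,Black)}
A1: add {(1,White), (3,White)}.
A2 = A1; e.g. (1,Black) stays out. (5,White) never enters ⇒ Black avoids the target.

Black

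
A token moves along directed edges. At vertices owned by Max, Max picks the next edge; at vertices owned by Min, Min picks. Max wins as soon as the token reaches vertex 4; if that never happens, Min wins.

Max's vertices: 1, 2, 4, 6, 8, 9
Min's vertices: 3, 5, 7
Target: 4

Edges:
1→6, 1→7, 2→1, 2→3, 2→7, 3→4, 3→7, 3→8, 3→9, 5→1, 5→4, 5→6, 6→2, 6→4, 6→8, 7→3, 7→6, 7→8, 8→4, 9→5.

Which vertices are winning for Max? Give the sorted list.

1, 2, 4, 5, 6, 8, 9

A0 = {4}
A1: add {6, 8} — 6 (Max) has 6→4; 8 (Max) has 8→4.
A2: add {1} — 1 (Max) has 1→6.
A3: add {2, 5} — 2 (Max) has 2→1; 5 (Min): all of {1, 4, 6} already in.
A4: add {9} — 9 (Max) has 9→5.
A5 = A4; e.g. 3 (Min) can still go to 7. Fixed point.
Max's winning region = {1, 2, 4, 5, 6, 8, 9}.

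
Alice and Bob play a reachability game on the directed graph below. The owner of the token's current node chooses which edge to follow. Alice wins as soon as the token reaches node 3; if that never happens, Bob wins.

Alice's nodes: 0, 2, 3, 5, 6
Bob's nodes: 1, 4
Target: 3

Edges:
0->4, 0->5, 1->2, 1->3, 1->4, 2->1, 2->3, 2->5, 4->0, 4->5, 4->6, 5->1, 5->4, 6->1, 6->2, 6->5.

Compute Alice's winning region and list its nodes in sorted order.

2, 3, 6

A0 = {3}
A1: add {2} — 2 (Alice) has 2→3.
A2: add {6} — 6 (Alice) has 6→2.
A3 = A2; e.g. 0 (Alice) has no edge into A2. Fixed point.
Alice's winning region = {2, 3, 6}.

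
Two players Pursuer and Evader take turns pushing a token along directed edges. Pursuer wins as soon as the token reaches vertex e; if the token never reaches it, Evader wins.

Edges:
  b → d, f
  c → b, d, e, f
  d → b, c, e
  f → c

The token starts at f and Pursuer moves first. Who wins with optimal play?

Evader

Track states (vertex, player-to-move).
A0 = {(e,Pursuer), (e,Evader)}
A1: add {(c,Pursuer), (d,Pursuer)}.
A2: add {(f,Evader)}.
A3: add {(b,Pursuer)}.
A4: add {(d,Evader)}.
A5 = A4; e.g. (b,Evader) stays out. (f,Pursuer) never enters ⇒ Evader avoids the target.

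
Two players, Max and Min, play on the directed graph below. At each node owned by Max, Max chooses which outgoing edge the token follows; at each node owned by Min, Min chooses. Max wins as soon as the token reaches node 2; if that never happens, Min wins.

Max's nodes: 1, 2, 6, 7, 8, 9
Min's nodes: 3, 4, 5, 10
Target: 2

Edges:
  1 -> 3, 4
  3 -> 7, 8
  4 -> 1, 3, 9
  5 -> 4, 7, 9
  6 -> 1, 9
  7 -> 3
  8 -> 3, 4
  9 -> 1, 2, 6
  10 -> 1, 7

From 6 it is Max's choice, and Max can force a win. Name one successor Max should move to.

9

A0 = {2}
A1: add {9} — 9 (Max) has 9→2.
A2: add {6} — 6 (Max) has 6→9.
A3 = A2; e.g. 1 (Max) has no edge into A2. Fixed point.
From 6, successor 9 is in the attractor (rank 1); the other successor 1 is not.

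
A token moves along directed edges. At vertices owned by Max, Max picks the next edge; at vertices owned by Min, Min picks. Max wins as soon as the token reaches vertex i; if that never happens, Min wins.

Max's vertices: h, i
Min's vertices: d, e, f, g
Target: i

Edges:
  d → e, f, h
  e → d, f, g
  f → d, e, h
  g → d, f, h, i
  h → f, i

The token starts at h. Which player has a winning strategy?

Max

A0 = {i}
A1: add {h} — h (Max) has h→i.
A2 = A1; e.g. d (Min) can still go to e. Fixed point.
h ∈ A1, so Max can force the target.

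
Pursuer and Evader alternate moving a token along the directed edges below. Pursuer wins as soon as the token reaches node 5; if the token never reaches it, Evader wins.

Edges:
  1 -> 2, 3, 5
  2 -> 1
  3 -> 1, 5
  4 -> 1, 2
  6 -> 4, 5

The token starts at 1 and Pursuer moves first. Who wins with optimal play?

Pursuer

Track states (vertex, player-to-move).
A0 = {(5,Pursuer), (5,Evader)}
A1: add {(1,Pursuer), (3,Pursuer), (6,Pursuer)}.
(1,Pursuer) ∈ A1 ⇒ Pursuer forces the target.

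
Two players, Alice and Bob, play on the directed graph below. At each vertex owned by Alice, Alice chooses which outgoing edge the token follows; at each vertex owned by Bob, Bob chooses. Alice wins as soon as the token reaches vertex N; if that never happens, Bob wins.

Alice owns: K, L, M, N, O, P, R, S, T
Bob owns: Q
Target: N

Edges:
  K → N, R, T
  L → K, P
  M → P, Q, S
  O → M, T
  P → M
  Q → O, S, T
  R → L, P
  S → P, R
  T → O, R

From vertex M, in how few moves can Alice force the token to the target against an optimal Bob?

A0 = {N}
A1: add {K} — K (Alice) has K→N.
A2: add {L} — L (Alice) has L→K.
A3: add {R} — R (Alice) has R→L.
A4: add {S, T} — S (Alice) has S→R; T (Alice) has T→R.
A5: add {M, O} — M (Alice) has M→S; O (Alice) has O→T.
M enters the attractor at level 5, so Alice can force the target in 5 moves from there.

5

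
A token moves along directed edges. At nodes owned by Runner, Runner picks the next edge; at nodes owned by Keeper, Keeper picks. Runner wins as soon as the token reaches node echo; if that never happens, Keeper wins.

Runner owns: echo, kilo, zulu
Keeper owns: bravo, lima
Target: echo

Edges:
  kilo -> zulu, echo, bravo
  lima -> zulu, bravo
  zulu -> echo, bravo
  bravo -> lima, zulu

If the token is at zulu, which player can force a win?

A0 = {echo}
A1: add {kilo, zulu} — kilo (Runner) has kilo→echo; zulu (Runner) has zulu→echo.
A2 = A1; e.g. lima (Keeper) can still go to bravo. Fixed point.
zulu ∈ A1, so Runner can force the target.

Runner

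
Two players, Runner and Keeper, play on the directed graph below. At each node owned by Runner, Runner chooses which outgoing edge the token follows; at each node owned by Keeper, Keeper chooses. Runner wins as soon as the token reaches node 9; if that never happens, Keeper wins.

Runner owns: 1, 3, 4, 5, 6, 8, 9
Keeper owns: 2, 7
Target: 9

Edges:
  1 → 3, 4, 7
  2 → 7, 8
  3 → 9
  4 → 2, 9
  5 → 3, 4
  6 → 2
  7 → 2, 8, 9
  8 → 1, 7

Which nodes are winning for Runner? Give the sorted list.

A0 = {9}
A1: add {3, 4} — 3 (Runner) has 3→9; 4 (Runner) has 4→9.
A2: add {1, 5} — 1 (Runner) has 1→3; 5 (Runner) has 5→3.
A3: add {8} — 8 (Runner) has 8→1.
A4 = A3; e.g. 2 (Keeper) can still go to 7. Fixed point.
Runner's winning region = {1, 3, 4, 5, 8, 9}.

1, 3, 4, 5, 8, 9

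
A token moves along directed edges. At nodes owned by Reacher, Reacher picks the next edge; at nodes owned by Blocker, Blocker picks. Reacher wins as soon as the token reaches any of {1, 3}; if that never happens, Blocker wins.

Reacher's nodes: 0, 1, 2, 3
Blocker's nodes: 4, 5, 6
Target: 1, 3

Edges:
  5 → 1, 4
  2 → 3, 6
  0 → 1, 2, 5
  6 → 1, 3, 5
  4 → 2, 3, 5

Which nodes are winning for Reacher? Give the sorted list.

0, 1, 2, 3

A0 = {1, 3}
A1: add {0, 2} — 0 (Reacher) has 0→1; 2 (Reacher) has 2→3.
A2 = A1; e.g. 4 (Blocker) can still go to 5. Fixed point.
Reacher's winning region = {0, 1, 2, 3}.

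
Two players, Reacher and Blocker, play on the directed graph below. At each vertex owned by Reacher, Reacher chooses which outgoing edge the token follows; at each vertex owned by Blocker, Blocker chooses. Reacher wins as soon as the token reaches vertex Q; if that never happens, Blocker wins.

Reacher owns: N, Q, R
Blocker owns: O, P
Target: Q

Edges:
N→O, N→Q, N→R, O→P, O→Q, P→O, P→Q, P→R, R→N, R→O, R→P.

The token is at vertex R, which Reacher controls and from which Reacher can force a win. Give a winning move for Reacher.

A0 = {Q}
A1: add {N} — N (Reacher) has N→Q.
A2: add {R} — R (Reacher) has R→N.
A3 = A2; e.g. O (Blocker) can still go to P. Fixed point.
From R, successor N is in the attractor (rank 1); the other successors O, P are not.

N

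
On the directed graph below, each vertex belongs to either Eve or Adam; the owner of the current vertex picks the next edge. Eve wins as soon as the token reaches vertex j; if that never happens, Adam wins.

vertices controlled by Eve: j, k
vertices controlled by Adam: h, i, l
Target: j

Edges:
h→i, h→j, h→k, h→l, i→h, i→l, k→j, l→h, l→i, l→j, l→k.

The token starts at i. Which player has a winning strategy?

A0 = {j}
A1: add {k} — k (Eve) has k→j.
A2 = A1; e.g. h (Adam) can still go to i. Fixed point.
i never enters the attractor, so Adam can avoid the target forever.

Adam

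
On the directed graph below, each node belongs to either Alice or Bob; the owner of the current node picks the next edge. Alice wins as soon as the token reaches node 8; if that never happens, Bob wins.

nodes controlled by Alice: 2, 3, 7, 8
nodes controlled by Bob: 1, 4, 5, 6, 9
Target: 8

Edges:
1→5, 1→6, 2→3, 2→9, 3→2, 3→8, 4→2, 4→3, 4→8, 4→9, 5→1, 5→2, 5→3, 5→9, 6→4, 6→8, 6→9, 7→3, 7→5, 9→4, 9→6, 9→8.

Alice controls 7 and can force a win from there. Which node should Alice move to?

A0 = {8}
A1: add {3} — 3 (Alice) has 3→8.
A2: add {2, 7} — 2 (Alice) has 2→3; 7 (Alice) has 7→3.
A3 = A2; e.g. 1 (Bob) can still go to 5. Fixed point.
From 7, successor 3 is in the attractor (rank 1); the other successor 5 is not.

3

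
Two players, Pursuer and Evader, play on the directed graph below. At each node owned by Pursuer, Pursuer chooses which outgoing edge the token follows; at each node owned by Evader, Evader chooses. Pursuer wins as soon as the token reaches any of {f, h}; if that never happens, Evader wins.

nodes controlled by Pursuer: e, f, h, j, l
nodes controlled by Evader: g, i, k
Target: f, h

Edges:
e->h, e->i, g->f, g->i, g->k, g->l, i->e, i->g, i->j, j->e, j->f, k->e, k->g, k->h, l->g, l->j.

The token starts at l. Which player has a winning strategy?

Pursuer

A0 = {f, h}
A1: add {e, j} — e (Pursuer) has e→h; j (Pursuer) has j→f.
A2: add {l} — l (Pursuer) has l→j.
A3 = A2; e.g. g (Evader) can still go to i. Fixed point.
l ∈ A2, so Pursuer can force the target.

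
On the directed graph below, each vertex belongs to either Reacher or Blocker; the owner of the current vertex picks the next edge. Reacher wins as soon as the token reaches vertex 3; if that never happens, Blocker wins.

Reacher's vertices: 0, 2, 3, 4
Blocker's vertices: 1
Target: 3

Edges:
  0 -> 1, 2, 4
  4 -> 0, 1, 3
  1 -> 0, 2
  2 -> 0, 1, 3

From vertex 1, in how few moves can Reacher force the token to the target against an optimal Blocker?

3

A0 = {3}
A1: add {2, 4} — 2 (Reacher) has 2→3; 4 (Reacher) has 4→3.
A2: add {0} — 0 (Reacher) has 0→2.
A3: add {1} — 1 (Blocker): all of {0, 2} already in.
A3 = all vertices. Fixed point.
1 enters the attractor at level 3, so Reacher can force the target in 3 moves from there.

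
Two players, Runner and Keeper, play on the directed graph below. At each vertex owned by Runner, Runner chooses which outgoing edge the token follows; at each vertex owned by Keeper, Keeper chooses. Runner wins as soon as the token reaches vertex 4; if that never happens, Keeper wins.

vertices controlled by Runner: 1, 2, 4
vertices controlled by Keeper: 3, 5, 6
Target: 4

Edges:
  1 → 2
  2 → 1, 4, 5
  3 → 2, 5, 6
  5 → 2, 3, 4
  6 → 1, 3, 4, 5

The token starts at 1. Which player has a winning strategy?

Runner

A0 = {4}
A1: add {2} — 2 (Runner) has 2→4.
A2: add {1} — 1 (Runner) has 1→2.
A3 = A2; e.g. 3 (Keeper) can still go to 5. Fixed point.
1 ∈ A2, so Runner can force the target.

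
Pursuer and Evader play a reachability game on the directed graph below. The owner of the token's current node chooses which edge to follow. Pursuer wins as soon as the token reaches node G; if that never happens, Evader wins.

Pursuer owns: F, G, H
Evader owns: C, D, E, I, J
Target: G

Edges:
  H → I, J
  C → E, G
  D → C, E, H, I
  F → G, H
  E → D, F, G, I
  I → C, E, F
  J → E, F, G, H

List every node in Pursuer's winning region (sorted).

F, G

A0 = {G}
A1: add {F} — F (Pursuer) has F→G.
A2 = A1; e.g. C (Evader) can still go to E. Fixed point.
Pursuer's winning region = {F, G}.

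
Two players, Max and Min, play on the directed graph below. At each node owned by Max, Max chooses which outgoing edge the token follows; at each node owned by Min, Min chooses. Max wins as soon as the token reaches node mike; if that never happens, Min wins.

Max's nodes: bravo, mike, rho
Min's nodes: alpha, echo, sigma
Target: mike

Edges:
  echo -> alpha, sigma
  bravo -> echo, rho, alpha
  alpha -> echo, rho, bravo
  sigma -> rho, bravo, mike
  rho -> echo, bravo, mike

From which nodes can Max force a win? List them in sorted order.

bravo, mike, rho, sigma

A0 = {mike}
A1: add {rho} — rho (Max) has rho→mike.
A2: add {bravo} — bravo (Max) has bravo→rho.
A3: add {sigma} — sigma (Min): all of {rho, bravo, mike} already in.
A4 = A3; e.g. echo (Min) can still go to alpha. Fixed point.
Max's winning region = {bravo, mike, rho, sigma}.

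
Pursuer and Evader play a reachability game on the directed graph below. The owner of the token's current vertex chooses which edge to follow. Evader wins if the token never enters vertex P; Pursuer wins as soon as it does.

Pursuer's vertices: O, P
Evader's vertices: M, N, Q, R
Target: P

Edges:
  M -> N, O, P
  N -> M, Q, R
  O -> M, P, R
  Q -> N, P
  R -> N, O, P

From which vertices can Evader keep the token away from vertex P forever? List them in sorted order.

A0 = {P}
A1: add {O} — O (Pursuer) has O→P.
A2 = A1; e.g. M (Evader) can still go to N. Fixed point.
Pursuer's attractor = {O, P}; Evader avoids the target exactly from the complement.

M, N, Q, R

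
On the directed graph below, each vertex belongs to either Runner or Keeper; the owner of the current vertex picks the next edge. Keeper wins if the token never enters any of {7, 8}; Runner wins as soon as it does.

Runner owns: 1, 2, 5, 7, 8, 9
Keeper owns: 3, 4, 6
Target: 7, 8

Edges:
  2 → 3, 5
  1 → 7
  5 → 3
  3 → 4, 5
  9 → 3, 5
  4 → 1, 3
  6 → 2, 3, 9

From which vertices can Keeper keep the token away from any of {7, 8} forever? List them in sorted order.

2, 3, 4, 5, 6, 9

A0 = {7, 8}
A1: add {1} — 1 (Runner) has 1→7.
A2 = A1; e.g. 2 (Runner) has no edge into A1. Fixed point.
Runner's attractor = {1, 7, 8}; Keeper avoids the target exactly from the complement.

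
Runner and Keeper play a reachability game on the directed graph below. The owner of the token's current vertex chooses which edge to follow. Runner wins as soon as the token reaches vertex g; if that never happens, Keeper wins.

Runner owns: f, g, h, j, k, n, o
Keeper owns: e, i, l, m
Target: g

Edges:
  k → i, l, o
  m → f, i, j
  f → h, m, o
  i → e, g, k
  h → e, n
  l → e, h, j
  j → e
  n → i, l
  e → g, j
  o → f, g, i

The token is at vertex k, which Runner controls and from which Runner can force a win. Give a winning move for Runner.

A0 = {g}
A1: add {o} — o (Runner) has o→g.
A2: add {f, k} — f (Runner) has f→o; k (Runner) has k→o.
A3 = A2; e.g. e (Keeper) can still go to j. Fixed point.
From k, successor o is in the attractor (rank 1); the other successors i, l are not.

o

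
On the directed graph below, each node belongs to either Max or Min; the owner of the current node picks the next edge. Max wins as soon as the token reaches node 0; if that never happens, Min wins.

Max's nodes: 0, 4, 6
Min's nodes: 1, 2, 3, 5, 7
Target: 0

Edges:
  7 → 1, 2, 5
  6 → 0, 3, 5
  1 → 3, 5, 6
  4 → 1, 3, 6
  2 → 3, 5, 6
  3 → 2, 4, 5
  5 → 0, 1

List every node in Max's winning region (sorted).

A0 = {0}
A1: add {6} — 6 (Max) has 6→0.
A2: add {4} — 4 (Max) has 4→6.
A3 = A2; e.g. 1 (Min) can still go to 3. Fixed point.
Max's winning region = {0, 4, 6}.

0, 4, 6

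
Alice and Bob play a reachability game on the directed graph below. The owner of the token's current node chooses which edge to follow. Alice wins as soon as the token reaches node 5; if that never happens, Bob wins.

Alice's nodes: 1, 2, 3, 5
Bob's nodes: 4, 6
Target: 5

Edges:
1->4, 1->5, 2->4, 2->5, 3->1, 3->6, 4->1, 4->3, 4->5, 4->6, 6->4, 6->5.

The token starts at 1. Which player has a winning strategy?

Alice

A0 = {5}
A1: add {1, 2} — 1 (Alice) has 1→5; 2 (Alice) has 2→5.
1 ∈ A1, so Alice can force the target.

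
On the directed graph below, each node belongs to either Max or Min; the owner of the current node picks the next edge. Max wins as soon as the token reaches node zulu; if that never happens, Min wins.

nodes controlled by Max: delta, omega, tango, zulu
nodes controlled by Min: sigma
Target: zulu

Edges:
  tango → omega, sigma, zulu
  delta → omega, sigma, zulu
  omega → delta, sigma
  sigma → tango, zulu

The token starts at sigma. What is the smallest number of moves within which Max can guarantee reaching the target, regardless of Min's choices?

A0 = {zulu}
A1: add {delta, tango} — tango (Max) has tango→zulu; delta (Max) has delta→zulu.
A2: add {omega, sigma} — omega (Max) has omega→delta; sigma (Min): all of {tango, zulu} already in.
A2 = all vertices. Fixed point.
sigma enters the attractor at level 2, so Max can force the target in 2 moves from there.

2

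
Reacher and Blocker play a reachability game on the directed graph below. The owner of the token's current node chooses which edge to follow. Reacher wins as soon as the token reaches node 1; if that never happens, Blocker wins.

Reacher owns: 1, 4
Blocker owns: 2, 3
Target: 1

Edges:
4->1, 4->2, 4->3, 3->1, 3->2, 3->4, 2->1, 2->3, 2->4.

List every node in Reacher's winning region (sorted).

A0 = {1}
A1: add {4} — 4 (Reacher) has 4→1.
A2 = A1; e.g. 2 (Blocker) can still go to 3. Fixed point.
Reacher's winning region = {1, 4}.

1, 4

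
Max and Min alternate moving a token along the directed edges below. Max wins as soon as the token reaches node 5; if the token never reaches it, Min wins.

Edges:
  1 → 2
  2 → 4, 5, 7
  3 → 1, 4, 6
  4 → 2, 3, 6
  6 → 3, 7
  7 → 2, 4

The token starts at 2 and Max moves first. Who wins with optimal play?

Max

Track states (vertex, player-to-move).
A0 = {(5,Max), (5,Min)}
A1: add {(2,Max)}.
(2,Max) ∈ A1 ⇒ Max forces the target.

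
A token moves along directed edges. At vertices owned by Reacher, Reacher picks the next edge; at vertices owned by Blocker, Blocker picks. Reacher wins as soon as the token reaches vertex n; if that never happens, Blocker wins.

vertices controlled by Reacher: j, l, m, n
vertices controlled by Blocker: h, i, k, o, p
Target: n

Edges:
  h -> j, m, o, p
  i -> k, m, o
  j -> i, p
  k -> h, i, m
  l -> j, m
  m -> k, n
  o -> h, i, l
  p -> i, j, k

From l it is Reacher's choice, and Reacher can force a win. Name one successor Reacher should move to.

A0 = {n}
A1: add {m} — m (Reacher) has m→n.
A2: add {l} — l (Reacher) has l→m.
A3 = A2; e.g. h (Blocker) can still go to j. Fixed point.
From l, successor m is in the attractor (rank 1); the other successor j is not.

m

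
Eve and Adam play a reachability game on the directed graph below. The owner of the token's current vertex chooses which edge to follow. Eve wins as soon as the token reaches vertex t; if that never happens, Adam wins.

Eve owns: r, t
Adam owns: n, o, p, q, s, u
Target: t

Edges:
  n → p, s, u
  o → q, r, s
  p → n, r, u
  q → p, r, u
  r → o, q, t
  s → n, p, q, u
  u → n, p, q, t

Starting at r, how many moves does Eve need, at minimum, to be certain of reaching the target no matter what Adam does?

A0 = {t}
A1: add {r} — r (Eve) has r→t.
A2 = A1; e.g. n (Adam) can still go to p. Fixed point.
r enters the attractor at level 1, so Eve can force the target in 1 move from there.

1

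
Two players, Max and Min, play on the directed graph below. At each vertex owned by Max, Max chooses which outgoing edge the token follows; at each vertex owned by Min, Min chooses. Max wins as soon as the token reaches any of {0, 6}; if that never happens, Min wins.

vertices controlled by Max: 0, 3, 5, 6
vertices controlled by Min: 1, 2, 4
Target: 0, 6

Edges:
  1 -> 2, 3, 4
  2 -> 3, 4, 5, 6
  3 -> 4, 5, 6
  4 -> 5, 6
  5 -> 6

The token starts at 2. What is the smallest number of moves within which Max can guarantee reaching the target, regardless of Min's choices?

A0 = {0, 6}
A1: add {3, 5} — 3 (Max) has 3→6; 5 (Max) has 5→6.
A2: add {4} — 4 (Min): all of {5, 6} already in.
A3: add {2} — 2 (Min): all of {3, 4, 5, 6} already in.
2 enters the attractor at level 3, so Max can force the target in 3 moves from there.

3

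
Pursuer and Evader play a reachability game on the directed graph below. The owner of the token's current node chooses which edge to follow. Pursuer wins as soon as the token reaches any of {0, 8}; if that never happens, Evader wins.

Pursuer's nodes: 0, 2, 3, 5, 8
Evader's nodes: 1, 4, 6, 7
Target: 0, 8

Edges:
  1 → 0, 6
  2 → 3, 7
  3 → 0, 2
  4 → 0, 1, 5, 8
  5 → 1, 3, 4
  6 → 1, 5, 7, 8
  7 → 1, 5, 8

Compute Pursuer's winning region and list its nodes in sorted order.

0, 2, 3, 5, 8

A0 = {0, 8}
A1: add {3} — 3 (Pursuer) has 3→0.
A2: add {2, 5} — 2 (Pursuer) has 2→3; 5 (Pursuer) has 5→3.
A3 = A2; e.g. 1 (Evader) can still go to 6. Fixed point.
Pursuer's winning region = {0, 2, 3, 5, 8}.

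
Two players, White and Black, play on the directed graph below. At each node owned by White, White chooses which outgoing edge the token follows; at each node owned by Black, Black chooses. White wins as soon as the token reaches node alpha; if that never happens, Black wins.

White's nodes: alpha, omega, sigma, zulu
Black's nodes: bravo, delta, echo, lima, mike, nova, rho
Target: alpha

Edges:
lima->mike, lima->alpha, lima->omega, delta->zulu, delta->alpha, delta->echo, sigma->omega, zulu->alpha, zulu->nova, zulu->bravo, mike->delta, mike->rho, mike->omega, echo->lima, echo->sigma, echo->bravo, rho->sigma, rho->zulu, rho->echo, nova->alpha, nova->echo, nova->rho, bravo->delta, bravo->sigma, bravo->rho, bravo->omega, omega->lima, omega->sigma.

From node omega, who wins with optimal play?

A0 = {alpha}
A1: add {zulu} — zulu (White) has zulu→alpha.
A2 = A1; e.g. lima (Black) can still go to mike. Fixed point.
omega never enters the attractor, so Black can avoid the target forever.

Black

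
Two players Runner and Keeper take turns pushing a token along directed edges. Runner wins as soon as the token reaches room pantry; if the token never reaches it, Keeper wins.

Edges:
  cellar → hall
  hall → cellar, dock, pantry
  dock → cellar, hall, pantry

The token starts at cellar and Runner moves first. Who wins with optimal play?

Keeper

Track states (vertex, player-to-move).
A0 = {(pantry,Runner), (pantry,Keeper)}
A1: add {(hall,Runner), (dock,Runner)}.
A2: add {(cellar,Keeper)}.
A3 = A2; e.g. (cellar,Runner) stays out. (cellar,Runner) never enters ⇒ Keeper avoids the target.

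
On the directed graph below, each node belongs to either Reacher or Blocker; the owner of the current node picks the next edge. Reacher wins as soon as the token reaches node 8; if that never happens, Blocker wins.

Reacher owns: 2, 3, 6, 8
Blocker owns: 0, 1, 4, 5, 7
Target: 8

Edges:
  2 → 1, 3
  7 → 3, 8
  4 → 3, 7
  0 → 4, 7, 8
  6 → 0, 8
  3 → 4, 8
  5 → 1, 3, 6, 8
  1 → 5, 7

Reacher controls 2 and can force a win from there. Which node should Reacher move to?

3

A0 = {8}
A1: add {3, 6} — 3 (Reacher) has 3→8; 6 (Reacher) has 6→8.
A2: add {2, 7} — 2 (Reacher) has 2→3; 7 (Blocker): all of {3, 8} already in.
A3: add {4} — 4 (Blocker): all of {3, 7} already in.
A4: add {0} — 0 (Blocker): all of {4, 7, 8} already in.
A5 = A4; e.g. 1 (Blocker) can still go to 5. Fixed point.
From 2, successor 3 is in the attractor (rank 1); the other successor 1 is not.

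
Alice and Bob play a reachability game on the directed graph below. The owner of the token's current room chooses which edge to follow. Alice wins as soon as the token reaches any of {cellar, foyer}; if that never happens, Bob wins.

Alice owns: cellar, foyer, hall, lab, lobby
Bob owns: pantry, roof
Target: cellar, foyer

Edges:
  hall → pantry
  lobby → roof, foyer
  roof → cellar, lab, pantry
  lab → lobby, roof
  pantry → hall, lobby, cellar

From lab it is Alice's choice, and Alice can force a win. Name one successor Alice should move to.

lobby

A0 = {cellar, foyer}
A1: add {lobby} — lobby (Alice) has lobby→foyer.
A2: add {lab} — lab (Alice) has lab→lobby.
A3 = A2; e.g. hall (Alice) has no edge into A2. Fixed point.
From lab, successor lobby is in the attractor (rank 1); the other successor roof is not.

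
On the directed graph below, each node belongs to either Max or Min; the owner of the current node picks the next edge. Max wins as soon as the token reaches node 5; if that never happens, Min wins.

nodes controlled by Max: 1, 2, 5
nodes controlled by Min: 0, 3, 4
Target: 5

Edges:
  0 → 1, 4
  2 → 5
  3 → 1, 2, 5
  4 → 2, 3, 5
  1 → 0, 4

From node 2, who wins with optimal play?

A0 = {5}
A1: add {2} — 2 (Max) has 2→5.
A2 = A1; e.g. 0 (Min) can still go to 1. Fixed point.
2 ∈ A1, so Max can force the target.

Max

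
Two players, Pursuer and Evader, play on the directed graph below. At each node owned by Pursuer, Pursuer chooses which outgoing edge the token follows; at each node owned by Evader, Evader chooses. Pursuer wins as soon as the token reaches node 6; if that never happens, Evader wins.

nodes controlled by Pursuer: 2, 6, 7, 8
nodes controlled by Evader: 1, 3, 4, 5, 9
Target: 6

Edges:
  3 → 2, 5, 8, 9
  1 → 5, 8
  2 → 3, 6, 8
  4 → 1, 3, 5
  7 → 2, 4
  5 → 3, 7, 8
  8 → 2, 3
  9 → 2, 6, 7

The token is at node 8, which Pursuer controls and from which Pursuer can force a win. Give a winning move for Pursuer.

A0 = {6}
A1: add {2} — 2 (Pursuer) has 2→6.
A2: add {7, 8} — 7 (Pursuer) has 7→2; 8 (Pursuer) has 8→2.
A3: add {9} — 9 (Evader): all of {2, 6, 7} already in.
A4 = A3; e.g. 1 (Evader) can still go to 5. Fixed point.
From 8, successor 2 is in the attractor (rank 1); the other successor 3 is not.

2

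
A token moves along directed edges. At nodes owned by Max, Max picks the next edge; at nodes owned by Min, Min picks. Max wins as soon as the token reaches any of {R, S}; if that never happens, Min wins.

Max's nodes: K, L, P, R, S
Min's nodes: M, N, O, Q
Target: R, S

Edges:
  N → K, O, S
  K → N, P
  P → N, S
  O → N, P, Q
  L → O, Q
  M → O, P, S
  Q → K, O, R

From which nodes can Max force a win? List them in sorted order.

K, P, R, S

A0 = {R, S}
A1: add {P} — P (Max) has P→S.
A2: add {K} — K (Max) has K→P.
A3 = A2; e.g. L (Max) has no edge into A2. Fixed point.
Max's winning region = {K, P, R, S}.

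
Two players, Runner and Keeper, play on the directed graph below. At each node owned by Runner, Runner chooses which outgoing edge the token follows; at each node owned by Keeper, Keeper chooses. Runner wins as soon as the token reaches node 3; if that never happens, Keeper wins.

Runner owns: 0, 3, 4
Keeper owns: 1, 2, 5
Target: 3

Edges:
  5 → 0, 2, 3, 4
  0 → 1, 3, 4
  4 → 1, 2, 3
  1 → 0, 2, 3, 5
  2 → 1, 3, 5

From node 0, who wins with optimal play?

A0 = {3}
A1: add {0, 4} — 0 (Runner) has 0→3; 4 (Runner) has 4→3.
A2 = A1; e.g. 1 (Keeper) can still go to 2. Fixed point.
0 ∈ A1, so Runner can force the target.

Runner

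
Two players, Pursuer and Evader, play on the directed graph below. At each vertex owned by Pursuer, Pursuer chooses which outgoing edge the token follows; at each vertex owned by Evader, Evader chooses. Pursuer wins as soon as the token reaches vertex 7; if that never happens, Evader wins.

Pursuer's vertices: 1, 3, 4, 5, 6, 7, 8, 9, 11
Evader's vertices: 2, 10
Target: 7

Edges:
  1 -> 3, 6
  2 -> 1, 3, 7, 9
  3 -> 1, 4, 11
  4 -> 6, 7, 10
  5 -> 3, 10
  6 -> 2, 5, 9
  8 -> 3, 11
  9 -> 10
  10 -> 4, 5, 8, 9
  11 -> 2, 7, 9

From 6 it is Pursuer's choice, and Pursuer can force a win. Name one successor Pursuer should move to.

A0 = {7}
A1: add {4, 11} — 4 (Pursuer) has 4→7; 11 (Pursuer) has 11→7.
A2: add {3, 8} — 3 (Pursuer) has 3→4; 8 (Pursuer) has 8→11.
A3: add {1, 5} — 1 (Pursuer) has 1→3; 5 (Pursuer) has 5→3.
A4: add {6} — 6 (Pursuer) has 6→5.
A5 = A4; e.g. 2 (Evader) can still go to 9. Fixed point.
From 6, successor 5 is in the attractor (rank 3); the other successors 2, 9 are not.

5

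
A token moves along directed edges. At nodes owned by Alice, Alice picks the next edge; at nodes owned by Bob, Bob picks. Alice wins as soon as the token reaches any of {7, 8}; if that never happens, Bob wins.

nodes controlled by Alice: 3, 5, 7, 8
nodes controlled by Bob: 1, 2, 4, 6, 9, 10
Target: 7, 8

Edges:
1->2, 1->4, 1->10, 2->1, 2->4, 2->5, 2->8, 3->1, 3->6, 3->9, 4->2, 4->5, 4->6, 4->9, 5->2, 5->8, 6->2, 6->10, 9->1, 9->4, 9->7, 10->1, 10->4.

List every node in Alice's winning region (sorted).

5, 7, 8

A0 = {7, 8}
A1: add {5} — 5 (Alice) has 5→8.
A2 = A1; e.g. 1 (Bob) can still go to 2. Fixed point.
Alice's winning region = {5, 7, 8}.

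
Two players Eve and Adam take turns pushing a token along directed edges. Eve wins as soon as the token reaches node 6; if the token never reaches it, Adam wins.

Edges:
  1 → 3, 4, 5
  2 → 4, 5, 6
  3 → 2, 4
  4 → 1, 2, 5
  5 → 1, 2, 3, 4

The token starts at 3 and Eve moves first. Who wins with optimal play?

Track states (vertex, player-to-move).
A0 = {(6,Eve), (6,Adam)}
A1: add {(2,Eve)}.
A2 = A1; e.g. (1,Eve) stays out. (3,Eve) never enters ⇒ Adam avoids the target.

Adam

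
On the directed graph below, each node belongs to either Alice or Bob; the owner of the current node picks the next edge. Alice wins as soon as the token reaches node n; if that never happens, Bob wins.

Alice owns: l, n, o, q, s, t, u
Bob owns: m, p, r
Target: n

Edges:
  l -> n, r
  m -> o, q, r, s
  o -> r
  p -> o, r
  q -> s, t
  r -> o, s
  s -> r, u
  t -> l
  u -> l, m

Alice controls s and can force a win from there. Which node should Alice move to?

u

A0 = {n}
A1: add {l} — l (Alice) has l→n.
A2: add {t, u} — t (Alice) has t→l; u (Alice) has u→l.
A3: add {q, s} — q (Alice) has q→t; s (Alice) has s→u.
A4 = A3; e.g. m (Bob) can still go to o. Fixed point.
From s, successor u is in the attractor (rank 2); the other successor r is not.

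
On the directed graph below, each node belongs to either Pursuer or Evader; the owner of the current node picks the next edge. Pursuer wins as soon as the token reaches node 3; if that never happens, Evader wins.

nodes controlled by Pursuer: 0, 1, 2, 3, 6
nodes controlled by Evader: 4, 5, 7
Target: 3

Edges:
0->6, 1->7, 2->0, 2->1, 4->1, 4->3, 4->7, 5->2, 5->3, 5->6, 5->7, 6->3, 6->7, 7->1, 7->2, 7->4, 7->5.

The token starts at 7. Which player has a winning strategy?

A0 = {3}
A1: add {6} — 6 (Pursuer) has 6→3.
A2: add {0} — 0 (Pursuer) has 0→6.
A3: add {2} — 2 (Pursuer) has 2→0.
A4 = A3; e.g. 1 (Pursuer) has no edge into A3. Fixed point.
7 never enters the attractor, so Evader can avoid the target forever.

Evader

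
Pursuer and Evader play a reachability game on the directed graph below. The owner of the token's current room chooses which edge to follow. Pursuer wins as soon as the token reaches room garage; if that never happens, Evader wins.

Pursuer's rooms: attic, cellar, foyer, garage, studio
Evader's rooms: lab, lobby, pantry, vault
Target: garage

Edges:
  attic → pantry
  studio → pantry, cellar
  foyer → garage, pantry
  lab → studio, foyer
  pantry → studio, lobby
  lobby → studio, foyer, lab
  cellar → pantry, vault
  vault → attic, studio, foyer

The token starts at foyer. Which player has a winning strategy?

A0 = {garage}
A1: add {foyer} — foyer (Pursuer) has foyer→garage.
A2 = A1; e.g. attic (Pursuer) has no edge into A1. Fixed point.
foyer ∈ A1, so Pursuer can force the target.

Pursuer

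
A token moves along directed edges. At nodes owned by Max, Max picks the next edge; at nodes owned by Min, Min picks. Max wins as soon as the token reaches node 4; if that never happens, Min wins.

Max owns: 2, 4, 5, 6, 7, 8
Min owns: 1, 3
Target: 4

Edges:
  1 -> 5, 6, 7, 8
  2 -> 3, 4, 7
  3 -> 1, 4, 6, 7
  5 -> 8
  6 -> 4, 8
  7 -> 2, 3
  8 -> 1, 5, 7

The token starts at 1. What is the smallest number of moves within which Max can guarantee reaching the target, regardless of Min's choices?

A0 = {4}
A1: add {2, 6} — 2 (Max) has 2→4; 6 (Max) has 6→4.
A2: add {7} — 7 (Max) has 7→2.
A3: add {8} — 8 (Max) has 8→7.
A4: add {5} — 5 (Max) has 5→8.
A5: add {1} — 1 (Min): all of {5, 6, 7, 8} already in.
1 enters the attractor at level 5, so Max can force the target in 5 moves from there.

5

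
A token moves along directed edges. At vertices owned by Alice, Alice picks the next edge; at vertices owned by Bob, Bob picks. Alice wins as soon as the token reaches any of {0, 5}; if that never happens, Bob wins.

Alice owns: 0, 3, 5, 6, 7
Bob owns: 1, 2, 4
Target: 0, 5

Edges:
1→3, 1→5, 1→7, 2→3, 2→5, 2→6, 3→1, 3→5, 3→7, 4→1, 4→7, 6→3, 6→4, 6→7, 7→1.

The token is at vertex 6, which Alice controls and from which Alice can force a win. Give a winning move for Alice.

A0 = {0, 5}
A1: add {3} — 3 (Alice) has 3→5.
A2: add {6} — 6 (Alice) has 6→3.
A3: add {2} — 2 (Bob): all of {3, 5, 6} already in.
A4 = A3; e.g. 1 (Bob) can still go to 7. Fixed point.
From 6, successor 3 is in the attractor (rank 1); the other successors 4, 7 are not.

3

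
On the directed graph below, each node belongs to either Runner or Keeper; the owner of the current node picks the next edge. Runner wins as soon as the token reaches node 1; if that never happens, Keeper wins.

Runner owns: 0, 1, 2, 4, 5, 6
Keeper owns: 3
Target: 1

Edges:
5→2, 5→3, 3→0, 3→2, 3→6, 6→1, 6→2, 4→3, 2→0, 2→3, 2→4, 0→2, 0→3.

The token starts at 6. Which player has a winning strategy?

A0 = {1}
A1: add {6} — 6 (Runner) has 6→1.
A2 = A1; e.g. 0 (Runner) has no edge into A1. Fixed point.
6 ∈ A1, so Runner can force the target.

Runner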